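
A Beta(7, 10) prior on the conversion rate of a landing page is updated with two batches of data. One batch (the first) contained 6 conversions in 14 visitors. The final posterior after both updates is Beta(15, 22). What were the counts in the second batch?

Because Beta–binomial updating is additive in the counts, the combined data contributed (α_post−α_prior, β_post−β_prior) successes and failures.
Total across both batches: 15−7=8 conversions, 22−10=12 bounces.
Subtract the first batch: 8−6=2 conversions and 12−8=4 bounces.

2 conversions and 4 bounces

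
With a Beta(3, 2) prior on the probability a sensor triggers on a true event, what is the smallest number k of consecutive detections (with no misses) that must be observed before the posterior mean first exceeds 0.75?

k = 4

After k detections and 0 misses the posterior is Beta(3+k, 2), with mean (3+k)/(3+2+k).
Set (3+k)/(5+k) > 0.75 and solve: k > (0.75·5 − 3)/(1 − 0.75) = 3.000.
The smallest integer exceeding 3.000 is 4.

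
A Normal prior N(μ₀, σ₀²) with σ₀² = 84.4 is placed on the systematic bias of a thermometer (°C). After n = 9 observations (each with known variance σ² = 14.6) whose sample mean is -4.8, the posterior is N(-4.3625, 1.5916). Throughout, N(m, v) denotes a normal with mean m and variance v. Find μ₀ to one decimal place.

The posterior mean is a precision-weighted average: μ_n = (τ₀μ₀ + τ_data·x̄)/(τ₀+τ_data), with τ₀=1/σ₀² and τ_data=n/σ².
Here τ₀ = 1/84.4 = 0.011848 and τ_data = 9/14.6 = 0.616438, so τ_n = 0.628286.
Rearranging for μ₀: μ₀ = (μ_n·τ_n − τ_data·x̄)/τ₀ = (-4.3625·0.628286 − 0.616438·-4.8) / 0.011848 = 0.218005/0.011848 ≈ 18.4.

μ₀ = 18.4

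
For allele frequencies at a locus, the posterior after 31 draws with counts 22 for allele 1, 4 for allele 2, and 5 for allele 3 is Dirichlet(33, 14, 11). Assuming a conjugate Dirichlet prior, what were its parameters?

Dirichlet(11, 10, 6)

For a Dirichlet(α) prior with multinomial counts c, the posterior is Dirichlet(α + c) componentwise.
Subtract each count from the matching posterior parameter: 33−22=11, 14−4=10, 11−5=6.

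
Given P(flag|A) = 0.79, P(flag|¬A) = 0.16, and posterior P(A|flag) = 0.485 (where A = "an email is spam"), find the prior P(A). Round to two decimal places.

In odds form, posterior odds = prior odds × likelihood ratio, so prior odds = posterior odds ÷ LR.
Posterior odds = 0.485/(1−0.485) = 0.9417. LR = 0.79/0.16 = 4.9375.
Prior odds = 0.9417/4.9375 = 0.1907, so P(A) = 0.1907/(1+0.1907) ≈ 0.16.

P(A) = 0.16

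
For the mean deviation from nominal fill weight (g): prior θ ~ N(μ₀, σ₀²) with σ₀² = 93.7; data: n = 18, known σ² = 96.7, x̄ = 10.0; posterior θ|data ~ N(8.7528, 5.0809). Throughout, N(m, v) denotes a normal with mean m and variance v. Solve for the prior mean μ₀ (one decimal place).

With known observation variance, the Normal–Normal posterior has precision τ_n = τ₀ + n/σ² and mean μ_n = (τ₀μ₀ + (n/σ²)x̄)/τ_n.
Here τ₀ = 1/93.7 = 0.010672 and τ_data = 18/96.7 = 0.186143, so τ_n = 0.196815.
Rearranging for μ₀: μ₀ = (μ_n·τ_n − τ_data·x̄)/τ₀ = (8.7528·0.196815 − 0.186143·10.0) / 0.010672 = -0.138748/0.010672 ≈ -13.0.

μ₀ = -13.0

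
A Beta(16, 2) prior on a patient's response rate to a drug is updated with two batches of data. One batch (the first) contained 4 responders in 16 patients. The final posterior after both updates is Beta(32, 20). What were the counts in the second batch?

12 responders and 6 non-responders

Because Beta–binomial updating is additive in the counts, the combined data contributed (α_post−α_prior, β_post−β_prior) successes and failures.
Total across both batches: 32−16=16 responders, 20−2=18 non-responders.
Subtract the first batch: 16−4=12 responders and 18−12=6 non-responders.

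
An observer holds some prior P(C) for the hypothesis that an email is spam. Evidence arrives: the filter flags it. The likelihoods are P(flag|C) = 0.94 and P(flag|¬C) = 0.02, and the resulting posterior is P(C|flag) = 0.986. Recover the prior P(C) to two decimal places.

P(C) = 0.60

Bayes' rule in odds form gives O(C|E) = O(C)·[P(E|C)/P(E|¬C)], hence O(C) = O(C|E)/LR.
Posterior odds = 0.986/(1−0.986) = 70.4286. LR = 0.94/0.02 = 47.0000.
Prior odds = 70.4286/47.0000 = 1.4985, so P(C) = 1.4985/(1+1.4985) ≈ 0.60.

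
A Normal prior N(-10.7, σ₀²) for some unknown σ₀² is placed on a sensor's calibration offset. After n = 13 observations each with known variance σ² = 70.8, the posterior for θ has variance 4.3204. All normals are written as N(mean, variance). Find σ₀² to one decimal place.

For the Normal–Normal model with known σ², precisions add: τ_n = τ₀ + n/σ².
So 1/σ₀² = 1/4.3204 − 13/70.8 = 0.231460 − 0.183616 = 0.047844.
Hence σ₀² = 1/0.047844 ≈ 20.9.

σ₀² = 20.9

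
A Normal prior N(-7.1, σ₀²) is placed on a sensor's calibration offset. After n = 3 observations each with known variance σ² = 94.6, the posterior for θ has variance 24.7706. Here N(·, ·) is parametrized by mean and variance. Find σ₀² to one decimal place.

For the Normal–Normal model with known σ², precisions add: τ_n = τ₀ + n/σ².
So 1/σ₀² = 1/24.7706 − 3/94.6 = 0.040370 − 0.031712 = 0.008658.
Hence σ₀² = 1/0.008658 ≈ 115.5.

σ₀² = 115.5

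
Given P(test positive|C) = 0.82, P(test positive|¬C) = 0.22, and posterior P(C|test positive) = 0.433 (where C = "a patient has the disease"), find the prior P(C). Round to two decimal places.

In odds form, posterior odds = prior odds × likelihood ratio, so prior odds = posterior odds ÷ LR.
Posterior odds = 0.433/(1−0.433) = 0.7637. LR = 0.82/0.22 = 3.7273.
Prior odds = 0.7637/3.7273 = 0.2049, so P(C) = 0.2049/(1+0.2049) ≈ 0.17.

P(C) = 0.17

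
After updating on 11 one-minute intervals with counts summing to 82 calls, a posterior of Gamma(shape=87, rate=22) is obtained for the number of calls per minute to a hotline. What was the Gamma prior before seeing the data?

Gamma(shape=5, rate=11)

A Gamma(α, β) prior (rate parametrization) on a Poisson rate with n observations summing to S gives posterior Gamma(α+S, β+n).
So α = 87 − 82 = 5 and β = 22 − 11 = 11.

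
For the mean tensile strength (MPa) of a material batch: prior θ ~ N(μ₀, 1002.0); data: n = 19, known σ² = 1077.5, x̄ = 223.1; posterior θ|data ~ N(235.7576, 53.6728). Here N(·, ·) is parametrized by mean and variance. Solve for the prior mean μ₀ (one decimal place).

With known observation variance, the Normal–Normal posterior has precision τ_n = τ₀ + n/σ² and mean μ_n = (τ₀μ₀ + (n/σ²)x̄)/τ_n.
Here τ₀ = 1/1002.0 = 0.000998 and τ_data = 19/1077.5 = 0.017633, so τ_n = 0.018631.
Rearranging for μ₀: μ₀ = (μ_n·τ_n − τ_data·x̄)/τ₀ = (235.7576·0.018631 − 0.017633·223.1) / 0.000998 = 0.458478/0.000998 ≈ 459.4.

μ₀ = 459.4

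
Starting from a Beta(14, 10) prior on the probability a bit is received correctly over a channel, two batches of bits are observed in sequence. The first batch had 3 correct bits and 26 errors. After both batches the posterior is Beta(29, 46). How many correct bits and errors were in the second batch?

Because Beta–binomial updating is additive in the counts, the combined data contributed (α_post−α_prior, β_post−β_prior) successes and failures.
Total across both batches: 29−14=15 correct bits, 46−10=36 errors.
Subtract the first batch: 15−3=12 correct bits and 36−26=10 errors.

12 correct bits and 10 errors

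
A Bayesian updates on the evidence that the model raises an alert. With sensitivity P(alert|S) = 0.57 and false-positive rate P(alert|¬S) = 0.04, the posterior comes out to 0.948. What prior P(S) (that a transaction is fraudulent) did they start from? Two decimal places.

P(S) = 0.56

Bayes' rule in odds form gives O(S|E) = O(S)·[P(E|S)/P(E|¬S)], hence O(S) = O(S|E)/LR.
Posterior odds = 0.948/(1−0.948) = 18.2308. LR = 0.57/0.04 = 14.2500.
Prior odds = 18.2308/14.2500 = 1.2794, so P(S) = 1.2794/(1+1.2794) ≈ 0.56.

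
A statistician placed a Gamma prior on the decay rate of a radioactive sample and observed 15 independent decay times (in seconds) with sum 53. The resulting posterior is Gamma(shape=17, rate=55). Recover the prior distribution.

Gamma(shape=2, rate=2)

Gamma–exponential conjugacy: posterior shape = α + n, posterior rate = β + Σtᵢ.
So α = 17 − 15 = 2 and β = 55 − 53 = 2.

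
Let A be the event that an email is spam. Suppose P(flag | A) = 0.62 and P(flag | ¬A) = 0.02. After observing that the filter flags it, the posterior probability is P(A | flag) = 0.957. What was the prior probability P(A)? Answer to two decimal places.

P(A) = 0.42

Bayes' rule in odds form gives O(A|E) = O(A)·[P(E|A)/P(E|¬A)], hence O(A) = O(A|E)/LR.
Posterior odds = 0.957/(1−0.957) = 22.2558. LR = 0.62/0.02 = 31.0000.
Prior odds = 22.2558/31.0000 = 0.7179, so P(A) = 0.7179/(1+0.7179) ≈ 0.42.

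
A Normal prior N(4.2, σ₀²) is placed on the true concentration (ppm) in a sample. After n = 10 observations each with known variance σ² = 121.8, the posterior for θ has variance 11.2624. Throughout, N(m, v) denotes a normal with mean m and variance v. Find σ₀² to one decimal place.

σ₀² = 149.5

Posterior precision equals prior precision plus data precision: 1/σ_n² = 1/σ₀² + n/σ².
So 1/σ₀² = 1/11.2624 − 10/121.8 = 0.088791 − 0.082102 = 0.006689.
Hence σ₀² = 1/0.006689 ≈ 149.5.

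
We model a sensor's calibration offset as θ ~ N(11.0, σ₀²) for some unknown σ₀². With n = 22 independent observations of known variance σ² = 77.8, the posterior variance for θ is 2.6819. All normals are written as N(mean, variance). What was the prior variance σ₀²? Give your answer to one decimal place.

Posterior precision equals prior precision plus data precision: 1/σ_n² = 1/σ₀² + n/σ².
So 1/σ₀² = 1/2.6819 − 22/77.8 = 0.372870 − 0.282776 = 0.090094.
Hence σ₀² = 1/0.090094 ≈ 11.1.

σ₀² = 11.1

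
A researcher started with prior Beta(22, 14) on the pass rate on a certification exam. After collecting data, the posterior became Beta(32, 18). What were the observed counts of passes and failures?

10 passes and 4 failures

Beta is conjugate to the binomial likelihood: posterior = Beta(α+s, β+f).
Match parameters: s=32−22=10, f=18−14=4.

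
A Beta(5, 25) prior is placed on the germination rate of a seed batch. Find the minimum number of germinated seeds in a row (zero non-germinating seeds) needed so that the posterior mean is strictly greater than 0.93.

After k germinated seeds and 0 non-germinating seeds the posterior is Beta(5+k, 25), with mean (5+k)/(5+25+k).
Set (5+k)/(30+k) > 0.93 and solve: k > (0.93·30 − 5)/(1 − 0.93) = 327.143.
The smallest integer exceeding 327.143 is 328.

k = 328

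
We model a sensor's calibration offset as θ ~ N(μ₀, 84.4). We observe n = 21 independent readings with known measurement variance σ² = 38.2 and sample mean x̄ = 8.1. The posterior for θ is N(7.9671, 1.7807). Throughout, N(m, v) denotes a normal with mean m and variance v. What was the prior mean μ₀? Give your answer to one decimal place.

μ₀ = 1.8

With known observation variance, the Normal–Normal posterior has precision τ_n = τ₀ + n/σ² and mean μ_n = (τ₀μ₀ + (n/σ²)x̄)/τ_n.
Here τ₀ = 1/84.4 = 0.011848 and τ_data = 21/38.2 = 0.549738, so τ_n = 0.561586.
Rearranging for μ₀: μ₀ = (μ_n·τ_n − τ_data·x̄)/τ₀ = (7.9671·0.561586 − 0.549738·8.1) / 0.011848 = 0.021334/0.011848 ≈ 1.8.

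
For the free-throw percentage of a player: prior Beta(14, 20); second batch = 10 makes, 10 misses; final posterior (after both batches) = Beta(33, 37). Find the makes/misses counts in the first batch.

Because Beta–binomial updating is additive in the counts, the combined data contributed (α_post−α_prior, β_post−β_prior) successes and failures.
Total across both batches: 33−14=19 makes, 37−20=17 misses.
Subtract the second batch: 19−10=9 makes and 17−10=7 misses.

9 makes and 7 misses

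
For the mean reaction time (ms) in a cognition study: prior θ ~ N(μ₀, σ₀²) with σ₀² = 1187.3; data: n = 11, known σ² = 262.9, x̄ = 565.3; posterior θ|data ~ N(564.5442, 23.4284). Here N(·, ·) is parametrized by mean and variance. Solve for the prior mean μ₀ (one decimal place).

With known observation variance, the Normal–Normal posterior has precision τ_n = τ₀ + n/σ² and mean μ_n = (τ₀μ₀ + (n/σ²)x̄)/τ_n.
Here τ₀ = 1/1187.3 = 0.000842 and τ_data = 11/262.9 = 0.041841, so τ_n = 0.042683.
Rearranging for μ₀: μ₀ = (μ_n·τ_n − τ_data·x̄)/τ₀ = (564.5442·0.042683 − 0.041841·565.3) / 0.000842 = 0.443723/0.000842 ≈ 527.0.

μ₀ = 527.0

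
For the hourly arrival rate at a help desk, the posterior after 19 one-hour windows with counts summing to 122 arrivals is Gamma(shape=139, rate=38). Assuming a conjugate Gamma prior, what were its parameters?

A Gamma(α, β) prior (rate parametrization) on a Poisson rate with n observations summing to S gives posterior Gamma(α+S, β+n).
So α = 139 − 122 = 17 and β = 38 − 19 = 19.

Gamma(shape=17, rate=19)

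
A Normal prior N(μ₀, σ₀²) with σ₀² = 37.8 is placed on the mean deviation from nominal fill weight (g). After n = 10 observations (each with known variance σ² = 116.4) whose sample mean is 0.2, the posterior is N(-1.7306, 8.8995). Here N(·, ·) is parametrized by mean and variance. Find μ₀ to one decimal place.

μ₀ = -8.0

The posterior mean is a precision-weighted average: μ_n = (τ₀μ₀ + τ_data·x̄)/(τ₀+τ_data), with τ₀=1/σ₀² and τ_data=n/σ².
Here τ₀ = 1/37.8 = 0.026455 and τ_data = 10/116.4 = 0.085911, so τ_n = 0.112366.
Rearranging for μ₀: μ₀ = (μ_n·τ_n − τ_data·x̄)/τ₀ = (-1.7306·0.112366 − 0.085911·0.2) / 0.026455 = -0.211643/0.026455 ≈ -8.0.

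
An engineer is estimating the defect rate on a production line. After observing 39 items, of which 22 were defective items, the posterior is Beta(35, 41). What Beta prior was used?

Beta is conjugate to the binomial likelihood: posterior = Beta(a+s, b+f).
Subtract the data counts: 35−22=13, 41−17=24.

Beta(13, 24)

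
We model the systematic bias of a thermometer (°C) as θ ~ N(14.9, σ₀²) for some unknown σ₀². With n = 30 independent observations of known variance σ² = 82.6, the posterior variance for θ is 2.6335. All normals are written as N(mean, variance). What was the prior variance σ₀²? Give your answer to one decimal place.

Posterior precision equals prior precision plus data precision: 1/σ_n² = 1/σ₀² + n/σ².
So 1/σ₀² = 1/2.6335 − 30/82.6 = 0.379723 − 0.363196 = 0.016527.
Hence σ₀² = 1/0.016527 ≈ 60.5.

σ₀² = 60.5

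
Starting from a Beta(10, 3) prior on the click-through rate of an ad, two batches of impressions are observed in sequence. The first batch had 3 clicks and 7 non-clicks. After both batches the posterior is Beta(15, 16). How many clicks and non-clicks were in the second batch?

Sequential conjugate updates are equivalent to a single update on the pooled data, so total successes = posterior α − prior α and total failures = posterior β − prior β.
Total across both batches: 15−10=5 clicks, 16−3=13 non-clicks.
Subtract the first batch: 5−3=2 clicks and 13−7=6 non-clicks.

2 clicks and 6 non-clicks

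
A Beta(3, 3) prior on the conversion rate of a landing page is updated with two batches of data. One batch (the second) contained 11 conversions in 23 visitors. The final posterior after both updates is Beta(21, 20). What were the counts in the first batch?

7 conversions and 5 bounces

Sequential conjugate updates are equivalent to a single update on the pooled data, so total successes = posterior α − prior α and total failures = posterior β − prior β.
Total across both batches: 21−3=18 conversions, 20−3=17 bounces.
Subtract the second batch: 18−11=7 conversions and 17−12=5 bounces.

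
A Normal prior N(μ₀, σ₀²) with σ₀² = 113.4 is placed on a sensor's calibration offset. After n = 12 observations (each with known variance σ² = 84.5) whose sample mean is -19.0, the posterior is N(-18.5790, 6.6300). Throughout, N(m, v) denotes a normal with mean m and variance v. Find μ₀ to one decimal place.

μ₀ = -11.8

With known observation variance, the Normal–Normal posterior has precision τ_n = τ₀ + n/σ² and mean μ_n = (τ₀μ₀ + (n/σ²)x̄)/τ_n.
Here τ₀ = 1/113.4 = 0.008818 and τ_data = 12/84.5 = 0.142012, so τ_n = 0.150830.
Rearranging for μ₀: μ₀ = (μ_n·τ_n − τ_data·x̄)/τ₀ = (-18.5790·0.150830 − 0.142012·-19.0) / 0.008818 = -0.104043/0.008818 ≈ -11.8.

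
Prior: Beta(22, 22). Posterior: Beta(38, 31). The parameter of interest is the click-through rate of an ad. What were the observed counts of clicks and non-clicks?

Under Beta–binomial conjugacy the posterior parameters are (α+s, β+f).
Match parameters: s=38−22=16, f=31−22=9.

16 clicks and 9 non-clicks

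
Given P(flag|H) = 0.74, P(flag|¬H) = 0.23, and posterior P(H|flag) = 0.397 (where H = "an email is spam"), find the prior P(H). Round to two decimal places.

In odds form, posterior odds = prior odds × likelihood ratio, so prior odds = posterior odds ÷ LR.
Posterior odds = 0.397/(1−0.397) = 0.6584. LR = 0.74/0.23 = 3.2174.
Prior odds = 0.6584/3.2174 = 0.2046, so P(H) = 0.2046/(1+0.2046) ≈ 0.17.

P(H) = 0.17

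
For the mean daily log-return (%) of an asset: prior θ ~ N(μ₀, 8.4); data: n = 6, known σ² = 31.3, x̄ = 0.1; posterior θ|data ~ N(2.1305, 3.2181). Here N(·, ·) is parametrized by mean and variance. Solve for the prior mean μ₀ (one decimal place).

The posterior mean is a precision-weighted average: μ_n = (τ₀μ₀ + τ_data·x̄)/(τ₀+τ_data), with τ₀=1/σ₀² and τ_data=n/σ².
Here τ₀ = 1/8.4 = 0.119048 and τ_data = 6/31.3 = 0.191693, so τ_n = 0.310741.
Rearranging for μ₀: μ₀ = (μ_n·τ_n − τ_data·x̄)/τ₀ = (2.1305·0.310741 − 0.191693·0.1) / 0.119048 = 0.642864/0.119048 ≈ 5.4.

μ₀ = 5.4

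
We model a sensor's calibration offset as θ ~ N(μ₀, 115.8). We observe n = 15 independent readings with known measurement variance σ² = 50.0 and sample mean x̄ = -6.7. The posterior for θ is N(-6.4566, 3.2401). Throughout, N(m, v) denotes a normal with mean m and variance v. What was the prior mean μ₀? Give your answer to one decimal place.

The posterior mean is a precision-weighted average: μ_n = (τ₀μ₀ + τ_data·x̄)/(τ₀+τ_data), with τ₀=1/σ₀² and τ_data=n/σ².
Here τ₀ = 1/115.8 = 0.008636 and τ_data = 15/50.0 = 0.300000, so τ_n = 0.308636.
Rearranging for μ₀: μ₀ = (μ_n·τ_n − τ_data·x̄)/τ₀ = (-6.4566·0.308636 − 0.300000·-6.7) / 0.008636 = 0.017261/0.008636 ≈ 2.0.

μ₀ = 2.0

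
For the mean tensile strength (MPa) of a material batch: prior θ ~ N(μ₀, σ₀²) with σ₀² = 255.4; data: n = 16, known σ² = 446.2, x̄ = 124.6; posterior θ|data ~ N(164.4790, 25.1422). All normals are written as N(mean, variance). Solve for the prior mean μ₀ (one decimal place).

With known observation variance, the Normal–Normal posterior has precision τ_n = τ₀ + n/σ² and mean μ_n = (τ₀μ₀ + (n/σ²)x̄)/τ_n.
Here τ₀ = 1/255.4 = 0.003915 and τ_data = 16/446.2 = 0.035858, so τ_n = 0.039773.
Rearranging for μ₀: μ₀ = (μ_n·τ_n − τ_data·x̄)/τ₀ = (164.4790·0.039773 − 0.035858·124.6) / 0.003915 = 2.073916/0.003915 ≈ 529.7.

μ₀ = 529.7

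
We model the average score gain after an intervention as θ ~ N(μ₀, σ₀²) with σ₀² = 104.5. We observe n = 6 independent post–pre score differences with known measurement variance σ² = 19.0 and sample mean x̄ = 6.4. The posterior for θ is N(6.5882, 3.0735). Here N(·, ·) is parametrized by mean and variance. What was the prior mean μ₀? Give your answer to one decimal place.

The posterior mean is a precision-weighted average: μ_n = (τ₀μ₀ + τ_data·x̄)/(τ₀+τ_data), with τ₀=1/σ₀² and τ_data=n/σ².
Here τ₀ = 1/104.5 = 0.009569 and τ_data = 6/19.0 = 0.315789, so τ_n = 0.325358.
Rearranging for μ₀: μ₀ = (μ_n·τ_n − τ_data·x̄)/τ₀ = (6.5882·0.325358 − 0.315789·6.4) / 0.009569 = 0.122474/0.009569 ≈ 12.8.

μ₀ = 12.8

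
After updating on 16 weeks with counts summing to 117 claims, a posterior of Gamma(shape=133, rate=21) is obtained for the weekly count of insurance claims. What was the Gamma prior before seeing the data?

A Gamma(α, β) prior (rate parametrization) on a Poisson rate with n observations summing to S gives posterior Gamma(α+S, β+n).
So α = 133 − 117 = 16 and β = 21 − 16 = 5.

Gamma(shape=16, rate=5)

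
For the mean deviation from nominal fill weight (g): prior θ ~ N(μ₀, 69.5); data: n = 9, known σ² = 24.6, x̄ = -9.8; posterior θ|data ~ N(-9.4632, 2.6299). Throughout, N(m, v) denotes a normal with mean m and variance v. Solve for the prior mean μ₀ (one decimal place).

The posterior mean is a precision-weighted average: μ_n = (τ₀μ₀ + τ_data·x̄)/(τ₀+τ_data), with τ₀=1/σ₀² and τ_data=n/σ².
Here τ₀ = 1/69.5 = 0.014388 and τ_data = 9/24.6 = 0.365854, so τ_n = 0.380242.
Rearranging for μ₀: μ₀ = (μ_n·τ_n − τ_data·x̄)/τ₀ = (-9.4632·0.380242 − 0.365854·-9.8) / 0.014388 = -0.012937/0.014388 ≈ -0.9.

μ₀ = -0.9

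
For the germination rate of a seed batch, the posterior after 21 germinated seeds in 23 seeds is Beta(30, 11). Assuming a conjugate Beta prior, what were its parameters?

Under Beta–binomial conjugacy the posterior parameters are (a+s, b+f).
So a = 30 − 21 = 9 and b = 11 − 2 = 9.

Beta(9, 9)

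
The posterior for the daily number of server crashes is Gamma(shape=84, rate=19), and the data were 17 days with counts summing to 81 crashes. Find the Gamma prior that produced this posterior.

Gamma–Poisson conjugacy: posterior shape = α + Σxᵢ, posterior rate = β + n.
So α = 84 − 81 = 3 and β = 19 − 17 = 2.

Gamma(shape=3, rate=2)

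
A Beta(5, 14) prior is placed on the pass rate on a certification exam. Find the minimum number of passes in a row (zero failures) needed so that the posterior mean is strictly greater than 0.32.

k = 2

After k passes and 0 failures the posterior is Beta(5+k, 14), with mean (5+k)/(5+14+k).
Set (5+k)/(19+k) > 0.32 and solve: k > (0.32·19 − 5)/(1 − 0.32) = 1.588.
The smallest integer exceeding 1.588 is 2, and checking k=2: (7)/(21) = 0.3333 > 0.32.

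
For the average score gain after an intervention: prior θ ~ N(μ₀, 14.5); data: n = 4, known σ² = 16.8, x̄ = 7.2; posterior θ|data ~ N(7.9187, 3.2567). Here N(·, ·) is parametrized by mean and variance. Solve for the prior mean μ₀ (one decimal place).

μ₀ = 10.4

The posterior mean is a precision-weighted average: μ_n = (τ₀μ₀ + τ_data·x̄)/(τ₀+τ_data), with τ₀=1/σ₀² and τ_data=n/σ².
Here τ₀ = 1/14.5 = 0.068966 and τ_data = 4/16.8 = 0.238095, so τ_n = 0.307061.
Rearranging for μ₀: μ₀ = (μ_n·τ_n − τ_data·x̄)/τ₀ = (7.9187·0.307061 − 0.238095·7.2) / 0.068966 = 0.717240/0.068966 ≈ 10.4.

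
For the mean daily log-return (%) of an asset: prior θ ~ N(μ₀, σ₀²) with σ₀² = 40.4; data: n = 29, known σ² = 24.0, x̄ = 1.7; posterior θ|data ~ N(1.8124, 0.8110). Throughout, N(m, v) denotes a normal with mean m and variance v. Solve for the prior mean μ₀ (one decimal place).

μ₀ = 7.3

With known observation variance, the Normal–Normal posterior has precision τ_n = τ₀ + n/σ² and mean μ_n = (τ₀μ₀ + (n/σ²)x̄)/τ_n.
Here τ₀ = 1/40.4 = 0.024752 and τ_data = 29/24.0 = 1.208333, so τ_n = 1.233085.
Rearranging for μ₀: μ₀ = (μ_n·τ_n − τ_data·x̄)/τ₀ = (1.8124·1.233085 − 1.208333·1.7) / 0.024752 = 0.180677/0.024752 ≈ 7.3.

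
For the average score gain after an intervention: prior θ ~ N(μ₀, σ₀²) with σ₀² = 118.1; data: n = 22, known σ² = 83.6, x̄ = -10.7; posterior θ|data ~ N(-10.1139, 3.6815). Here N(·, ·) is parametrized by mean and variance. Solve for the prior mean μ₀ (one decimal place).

μ₀ = 8.1

With known observation variance, the Normal–Normal posterior has precision τ_n = τ₀ + n/σ² and mean μ_n = (τ₀μ₀ + (n/σ²)x̄)/τ_n.
Here τ₀ = 1/118.1 = 0.008467 and τ_data = 22/83.6 = 0.263158, so τ_n = 0.271625.
Rearranging for μ₀: μ₀ = (μ_n·τ_n − τ_data·x̄)/τ₀ = (-10.1139·0.271625 − 0.263158·-10.7) / 0.008467 = 0.068603/0.008467 ≈ 8.1.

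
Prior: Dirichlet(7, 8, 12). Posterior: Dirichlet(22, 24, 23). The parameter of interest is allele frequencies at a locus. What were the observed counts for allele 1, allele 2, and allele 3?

For a Dirichlet(α) prior with multinomial counts c, the posterior is Dirichlet(α + c) componentwise.
Counts are posterior − prior componentwise: 22−7=15, 24−8=16, 23−12=11.

counts (15, 16, 11)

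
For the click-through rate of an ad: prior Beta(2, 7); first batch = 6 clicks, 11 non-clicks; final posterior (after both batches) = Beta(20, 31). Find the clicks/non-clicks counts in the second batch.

12 clicks and 13 non-clicks

Because Beta–binomial updating is additive in the counts, the combined data contributed (α_post−α_prior, β_post−β_prior) successes and failures.
Total across both batches: 20−2=18 clicks, 31−7=24 non-clicks.
Subtract the first batch: 18−6=12 clicks and 24−11=13 non-clicks.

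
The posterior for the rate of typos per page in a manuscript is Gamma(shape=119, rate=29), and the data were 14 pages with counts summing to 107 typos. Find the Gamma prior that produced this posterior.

Gamma(shape=12, rate=15)

Gamma–Poisson conjugacy: posterior shape = α + Σxᵢ, posterior rate = β + n.
So α = 119 − 107 = 12 and β = 29 − 14 = 15.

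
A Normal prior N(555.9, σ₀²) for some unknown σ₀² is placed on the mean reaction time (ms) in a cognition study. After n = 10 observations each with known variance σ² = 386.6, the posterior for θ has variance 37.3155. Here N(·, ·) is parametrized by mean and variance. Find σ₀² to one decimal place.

σ₀² = 1073.0

For the Normal–Normal model with known σ², precisions add: τ_n = τ₀ + n/σ².
So 1/σ₀² = 1/37.3155 − 10/386.6 = 0.026799 − 0.025867 = 0.000932.
Hence σ₀² = 1/0.000932 ≈ 1073.0.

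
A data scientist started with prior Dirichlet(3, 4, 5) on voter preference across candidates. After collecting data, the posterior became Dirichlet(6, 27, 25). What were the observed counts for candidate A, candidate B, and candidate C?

For a Dirichlet(α) prior with multinomial counts c, the posterior is Dirichlet(α + c) componentwise.
Counts are posterior − prior componentwise: 6−3=3, 27−4=23, 25−5=20.

counts (3, 23, 20)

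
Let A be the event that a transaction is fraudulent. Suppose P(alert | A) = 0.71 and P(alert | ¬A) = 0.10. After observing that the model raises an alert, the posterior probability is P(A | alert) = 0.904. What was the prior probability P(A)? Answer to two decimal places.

Bayes' rule in odds form gives O(A|E) = O(A)·[P(E|A)/P(E|¬A)], hence O(A) = O(A|E)/LR.
Posterior odds = 0.904/(1−0.904) = 9.4167. LR = 0.71/0.10 = 7.1000.
Prior odds = 9.4167/7.1000 = 1.3263, so P(A) = 1.3263/(1+1.3263) ≈ 0.57.

P(A) = 0.57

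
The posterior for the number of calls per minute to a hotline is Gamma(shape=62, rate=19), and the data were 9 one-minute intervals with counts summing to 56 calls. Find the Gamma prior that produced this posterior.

Gamma(shape=6, rate=10)

Gamma–Poisson conjugacy: posterior shape = α + Σxᵢ, posterior rate = β + n.
So α = 62 − 56 = 6 and β = 19 − 9 = 10.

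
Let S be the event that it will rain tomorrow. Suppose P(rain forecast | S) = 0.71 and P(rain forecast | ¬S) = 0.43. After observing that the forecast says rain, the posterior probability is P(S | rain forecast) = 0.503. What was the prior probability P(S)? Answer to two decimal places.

P(S) = 0.38

In odds form, posterior odds = prior odds × likelihood ratio, so prior odds = posterior odds ÷ LR.
Posterior odds = 0.503/(1−0.503) = 1.0121. LR = 0.71/0.43 = 1.6512.
Prior odds = 1.0121/1.6512 = 0.6129, so P(S) = 0.6129/(1+0.6129) ≈ 0.38.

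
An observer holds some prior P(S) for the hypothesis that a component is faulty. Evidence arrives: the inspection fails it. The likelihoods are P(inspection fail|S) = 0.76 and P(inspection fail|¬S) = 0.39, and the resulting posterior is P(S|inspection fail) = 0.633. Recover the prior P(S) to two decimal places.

P(S) = 0.47

In odds form, posterior odds = prior odds × likelihood ratio, so prior odds = posterior odds ÷ LR.
Posterior odds = 0.633/(1−0.633) = 1.7248. LR = 0.76/0.39 = 1.9487.
Prior odds = 1.7248/1.9487 = 0.8851, so P(S) = 0.8851/(1+0.8851) ≈ 0.47.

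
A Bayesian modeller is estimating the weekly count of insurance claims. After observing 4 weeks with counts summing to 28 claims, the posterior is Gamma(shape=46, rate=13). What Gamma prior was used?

Gamma(shape=18, rate=9)

Gamma–Poisson conjugacy: posterior shape = α + Σxᵢ, posterior rate = β + n.
So α = 46 − 28 = 18 and β = 13 − 4 = 9.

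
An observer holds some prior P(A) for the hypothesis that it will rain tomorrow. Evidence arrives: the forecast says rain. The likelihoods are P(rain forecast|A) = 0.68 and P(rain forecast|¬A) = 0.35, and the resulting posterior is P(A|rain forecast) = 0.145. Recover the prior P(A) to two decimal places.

Bayes' rule in odds form gives O(A|E) = O(A)·[P(E|A)/P(E|¬A)], hence O(A) = O(A|E)/LR.
Posterior odds = 0.145/(1−0.145) = 0.1696. LR = 0.68/0.35 = 1.9429.
Prior odds = 0.1696/1.9429 = 0.0873, so P(A) = 0.0873/(1+0.0873) ≈ 0.08.

P(A) = 0.08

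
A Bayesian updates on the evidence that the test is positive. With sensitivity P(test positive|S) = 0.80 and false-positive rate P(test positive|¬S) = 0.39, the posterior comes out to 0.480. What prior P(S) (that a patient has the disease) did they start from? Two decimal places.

Bayes' rule in odds form gives O(S|E) = O(S)·[P(E|S)/P(E|¬S)], hence O(S) = O(S|E)/LR.
Posterior odds = 0.480/(1−0.480) = 0.9231. LR = 0.80/0.39 = 2.0513.
Prior odds = 0.9231/2.0513 = 0.4500, so P(S) = 0.4500/(1+0.4500) ≈ 0.31.

P(S) = 0.31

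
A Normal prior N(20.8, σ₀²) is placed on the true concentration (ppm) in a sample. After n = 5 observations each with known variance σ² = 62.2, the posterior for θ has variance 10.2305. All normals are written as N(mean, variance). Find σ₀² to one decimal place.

σ₀² = 57.6

For the Normal–Normal model with known σ², precisions add: τ_n = τ₀ + n/σ².
So 1/σ₀² = 1/10.2305 − 5/62.2 = 0.097747 − 0.080386 = 0.017361.
Hence σ₀² = 1/0.017361 ≈ 57.6.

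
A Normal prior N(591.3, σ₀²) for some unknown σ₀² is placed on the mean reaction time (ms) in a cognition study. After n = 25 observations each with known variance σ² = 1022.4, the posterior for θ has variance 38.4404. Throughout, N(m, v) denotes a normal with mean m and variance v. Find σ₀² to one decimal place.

For the Normal–Normal model with known σ², precisions add: τ_n = τ₀ + n/σ².
So 1/σ₀² = 1/38.4404 − 25/1022.4 = 0.026014 − 0.024452 = 0.001562.
Hence σ₀² = 1/0.001562 ≈ 640.2.

σ₀² = 640.2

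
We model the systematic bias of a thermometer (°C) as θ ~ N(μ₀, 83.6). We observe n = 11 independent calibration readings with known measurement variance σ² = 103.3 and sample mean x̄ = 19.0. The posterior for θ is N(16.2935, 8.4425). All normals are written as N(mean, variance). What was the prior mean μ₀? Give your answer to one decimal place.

The posterior mean is a precision-weighted average: μ_n = (τ₀μ₀ + τ_data·x̄)/(τ₀+τ_data), with τ₀=1/σ₀² and τ_data=n/σ².
Here τ₀ = 1/83.6 = 0.011962 and τ_data = 11/103.3 = 0.106486, so τ_n = 0.118448.
Rearranging for μ₀: μ₀ = (μ_n·τ_n − τ_data·x̄)/τ₀ = (16.2935·0.118448 − 0.106486·19.0) / 0.011962 = -0.093302/0.011962 ≈ -7.8.

μ₀ = -7.8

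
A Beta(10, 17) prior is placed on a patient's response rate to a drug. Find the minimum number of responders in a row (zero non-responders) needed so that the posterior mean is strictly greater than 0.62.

k = 18

After k responders and 0 non-responders the posterior is Beta(10+k, 17), with mean (10+k)/(10+17+k).
Set (10+k)/(27+k) > 0.62 and solve: k > (0.62·27 − 10)/(1 − 0.62) = 17.737.
The smallest integer exceeding 17.737 is 18.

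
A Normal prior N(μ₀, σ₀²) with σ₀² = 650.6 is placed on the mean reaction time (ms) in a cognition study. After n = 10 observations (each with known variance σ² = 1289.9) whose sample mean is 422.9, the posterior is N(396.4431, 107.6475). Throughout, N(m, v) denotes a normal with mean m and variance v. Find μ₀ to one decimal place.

The posterior mean is a precision-weighted average: μ_n = (τ₀μ₀ + τ_data·x̄)/(τ₀+τ_data), with τ₀=1/σ₀² and τ_data=n/σ².
Here τ₀ = 1/650.6 = 0.001537 and τ_data = 10/1289.9 = 0.007753, so τ_n = 0.009290.
Rearranging for μ₀: μ₀ = (μ_n·τ_n − τ_data·x̄)/τ₀ = (396.4431·0.009290 − 0.007753·422.9) / 0.001537 = 0.404213/0.001537 ≈ 263.0.

μ₀ = 263.0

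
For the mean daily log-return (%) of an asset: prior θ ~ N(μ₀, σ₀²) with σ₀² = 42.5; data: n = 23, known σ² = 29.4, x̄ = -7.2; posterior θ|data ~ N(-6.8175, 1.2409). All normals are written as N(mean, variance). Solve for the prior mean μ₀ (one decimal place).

μ₀ = 5.9

With known observation variance, the Normal–Normal posterior has precision τ_n = τ₀ + n/σ² and mean μ_n = (τ₀μ₀ + (n/σ²)x̄)/τ_n.
Here τ₀ = 1/42.5 = 0.023529 and τ_data = 23/29.4 = 0.782313, so τ_n = 0.805842.
Rearranging for μ₀: μ₀ = (μ_n·τ_n − τ_data·x̄)/τ₀ = (-6.8175·0.805842 − 0.782313·-7.2) / 0.023529 = 0.138826/0.023529 ≈ 5.9.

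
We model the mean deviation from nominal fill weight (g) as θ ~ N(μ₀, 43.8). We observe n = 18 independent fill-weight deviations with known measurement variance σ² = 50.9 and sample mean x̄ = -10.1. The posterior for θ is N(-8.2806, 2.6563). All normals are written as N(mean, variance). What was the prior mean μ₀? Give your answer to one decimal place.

With known observation variance, the Normal–Normal posterior has precision τ_n = τ₀ + n/σ² and mean μ_n = (τ₀μ₀ + (n/σ²)x̄)/τ_n.
Here τ₀ = 1/43.8 = 0.022831 and τ_data = 18/50.9 = 0.353635, so τ_n = 0.376466.
Rearranging for μ₀: μ₀ = (μ_n·τ_n − τ_data·x̄)/τ₀ = (-8.2806·0.376466 − 0.353635·-10.1) / 0.022831 = 0.454349/0.022831 ≈ 19.9.

μ₀ = 19.9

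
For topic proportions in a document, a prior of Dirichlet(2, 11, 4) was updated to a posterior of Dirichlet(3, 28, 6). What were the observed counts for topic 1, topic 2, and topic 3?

For a Dirichlet(α) prior with multinomial counts c, the posterior is Dirichlet(α + c) componentwise.
Counts are posterior − prior componentwise: 3−2=1, 28−11=17, 6−4=2.

counts (1, 17, 2)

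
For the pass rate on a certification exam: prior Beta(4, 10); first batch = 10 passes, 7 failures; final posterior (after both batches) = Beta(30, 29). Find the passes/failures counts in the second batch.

16 passes and 12 failures

Because Beta–binomial updating is additive in the counts, the combined data contributed (α_post−α_prior, β_post−β_prior) successes and failures.
Total across both batches: 30−4=26 passes, 29−10=19 failures.
Subtract the first batch: 26−10=16 passes and 19−7=12 failures.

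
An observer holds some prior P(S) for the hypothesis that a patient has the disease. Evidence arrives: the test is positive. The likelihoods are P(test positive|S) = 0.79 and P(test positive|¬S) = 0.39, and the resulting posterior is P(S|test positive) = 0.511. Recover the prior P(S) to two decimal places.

Bayes' rule in odds form gives O(S|E) = O(S)·[P(E|S)/P(E|¬S)], hence O(S) = O(S|E)/LR.
Posterior odds = 0.511/(1−0.511) = 1.0450. LR = 0.79/0.39 = 2.0256.
Prior odds = 1.0450/2.0256 = 0.5159, so P(S) = 0.5159/(1+0.5159) ≈ 0.34.

P(S) = 0.34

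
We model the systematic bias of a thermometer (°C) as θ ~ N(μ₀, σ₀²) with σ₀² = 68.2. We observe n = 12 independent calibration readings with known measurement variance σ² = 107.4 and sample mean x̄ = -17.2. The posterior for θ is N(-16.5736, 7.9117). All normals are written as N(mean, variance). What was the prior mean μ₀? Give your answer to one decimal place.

μ₀ = -11.8

The posterior mean is a precision-weighted average: μ_n = (τ₀μ₀ + τ_data·x̄)/(τ₀+τ_data), with τ₀=1/σ₀² and τ_data=n/σ².
Here τ₀ = 1/68.2 = 0.014663 and τ_data = 12/107.4 = 0.111732, so τ_n = 0.126395.
Rearranging for μ₀: μ₀ = (μ_n·τ_n − τ_data·x̄)/τ₀ = (-16.5736·0.126395 − 0.111732·-17.2) / 0.014663 = -0.173030/0.014663 ≈ -11.8.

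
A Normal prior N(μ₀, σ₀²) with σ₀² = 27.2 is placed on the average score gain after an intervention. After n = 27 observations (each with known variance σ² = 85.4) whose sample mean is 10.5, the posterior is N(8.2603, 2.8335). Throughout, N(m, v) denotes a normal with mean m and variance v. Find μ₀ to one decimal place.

μ₀ = -11.0

The posterior mean is a precision-weighted average: μ_n = (τ₀μ₀ + τ_data·x̄)/(τ₀+τ_data), with τ₀=1/σ₀² and τ_data=n/σ².
Here τ₀ = 1/27.2 = 0.036765 and τ_data = 27/85.4 = 0.316159, so τ_n = 0.352924.
Rearranging for μ₀: μ₀ = (μ_n·τ_n − τ_data·x̄)/τ₀ = (8.2603·0.352924 − 0.316159·10.5) / 0.036765 = -0.404411/0.036765 ≈ -11.0.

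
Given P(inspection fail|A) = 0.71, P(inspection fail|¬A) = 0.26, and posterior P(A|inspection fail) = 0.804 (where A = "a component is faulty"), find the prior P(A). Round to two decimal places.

In odds form, posterior odds = prior odds × likelihood ratio, so prior odds = posterior odds ÷ LR.
Posterior odds = 0.804/(1−0.804) = 4.1020. LR = 0.71/0.26 = 2.7308.
Prior odds = 4.1020/2.7308 = 1.5021, so P(A) = 1.5021/(1+1.5021) ≈ 0.60.

P(A) = 0.60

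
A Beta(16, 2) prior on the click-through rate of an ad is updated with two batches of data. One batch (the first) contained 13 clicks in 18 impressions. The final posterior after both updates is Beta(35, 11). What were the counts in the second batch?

Because Beta–binomial updating is additive in the counts, the combined data contributed (α_post−α_prior, β_post−β_prior) successes and failures.
Total across both batches: 35−16=19 clicks, 11−2=9 non-clicks.
Subtract the first batch: 19−13=6 clicks and 9−5=4 non-clicks.

6 clicks and 4 non-clicks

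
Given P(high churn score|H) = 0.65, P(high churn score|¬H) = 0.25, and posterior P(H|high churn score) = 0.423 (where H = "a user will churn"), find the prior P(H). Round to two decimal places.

In odds form, posterior odds = prior odds × likelihood ratio, so prior odds = posterior odds ÷ LR.
Posterior odds = 0.423/(1−0.423) = 0.7331. LR = 0.65/0.25 = 2.6000.
Prior odds = 0.7331/2.6000 = 0.2820, so P(H) = 0.2820/(1+0.2820) ≈ 0.22.

P(H) = 0.22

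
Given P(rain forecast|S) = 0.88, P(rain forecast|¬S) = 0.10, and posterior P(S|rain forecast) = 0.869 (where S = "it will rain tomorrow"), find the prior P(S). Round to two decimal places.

In odds form, posterior odds = prior odds × likelihood ratio, so prior odds = posterior odds ÷ LR.
Posterior odds = 0.869/(1−0.869) = 6.6336. LR = 0.88/0.10 = 8.8000.
Prior odds = 6.6336/8.8000 = 0.7538, so P(S) = 0.7538/(1+0.7538) ≈ 0.43.

P(S) = 0.43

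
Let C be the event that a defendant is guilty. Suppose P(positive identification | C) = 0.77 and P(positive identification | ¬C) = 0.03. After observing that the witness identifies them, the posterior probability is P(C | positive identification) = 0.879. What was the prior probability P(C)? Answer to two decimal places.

P(C) = 0.22

Bayes' rule in odds form gives O(C|E) = O(C)·[P(E|C)/P(E|¬C)], hence O(C) = O(C|E)/LR.
Posterior odds = 0.879/(1−0.879) = 7.2645. LR = 0.77/0.03 = 25.6667.
Prior odds = 7.2645/25.6667 = 0.2830, so P(C) = 0.2830/(1+0.2830) ≈ 0.22.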